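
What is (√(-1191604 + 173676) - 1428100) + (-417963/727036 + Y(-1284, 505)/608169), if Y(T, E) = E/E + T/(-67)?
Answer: -42307152101732384213/29624770724628 + 2*I*√254482 ≈ -1.4281e+6 + 1008.9*I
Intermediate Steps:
Y(T, E) = 1 - T/67 (Y(T, E) = 1 + T*(-1/67) = 1 - T/67)
(√(-1191604 + 173676) - 1428100) + (-417963/727036 + Y(-1284, 505)/608169) = (√(-1191604 + 173676) - 1428100) + (-417963/727036 + (1 - 1/67*(-1284))/608169) = (√(-1017928) - 1428100) + (-417963*1/727036 + (1 + 1284/67)*(1/608169)) = (2*I*√254482 - 1428100) + (-417963/727036 + (1351/67)*(1/608169)) = (-1428100 + 2*I*√254482) + (-417963/727036 + 1351/40747323) = (-1428100 + 2*I*√254482) - 17029891137413/29624770724628 = -42307152101732384213/29624770724628 + 2*I*√254482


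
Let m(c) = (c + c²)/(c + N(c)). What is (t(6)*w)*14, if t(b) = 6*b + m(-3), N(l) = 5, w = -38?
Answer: -20748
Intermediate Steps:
m(c) = (c + c²)/(5 + c) (m(c) = (c + c²)/(c + 5) = (c + c²)/(5 + c))
t(b) = 3 + 6*b (t(b) = 6*b - 3*(1 - 3)/(5 - 3) = 6*b - 3*(-2)/2 = 6*b - 3*½*(-2) = 6*b + 3 = 3 + 6*b)
(t(6)*w)*14 = ((3 + 6*6)*(-38))*14 = ((3 + 36)*(-38))*14 = (39*(-38))*14 = -1482*14 = -20748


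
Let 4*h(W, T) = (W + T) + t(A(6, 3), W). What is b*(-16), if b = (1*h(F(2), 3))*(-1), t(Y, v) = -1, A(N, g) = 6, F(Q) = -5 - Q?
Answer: -20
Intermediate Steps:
h(W, T) = -¼ + T/4 + W/4 (h(W, T) = ((W + T) - 1)/4 = ((T + W) - 1)/4 = (-1 + T + W)/4 = -¼ + T/4 + W/4)
b = 5/4 (b = (1*(-¼ + (¼)*3 + (-5 - 1*2)/4))*(-1) = (1*(-¼ + ¾ + (-5 - 2)/4))*(-1) = (1*(-¼ + ¾ + (¼)*(-7)))*(-1) = (1*(-¼ + ¾ - 7/4))*(-1) = (1*(-5/4))*(-1) = -5/4*(-1) = 5/4 ≈ 1.2500)
b*(-16) = (5/4)*(-16) = -20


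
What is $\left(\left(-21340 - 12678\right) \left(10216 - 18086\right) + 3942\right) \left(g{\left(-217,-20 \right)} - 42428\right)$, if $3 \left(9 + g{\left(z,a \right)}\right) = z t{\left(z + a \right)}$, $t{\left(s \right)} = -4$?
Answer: $- \frac{33852028293686}{3} \approx -1.1284 \cdot 10^{13}$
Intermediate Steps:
$g{\left(z,a \right)} = -9 - \frac{4 z}{3}$ ($g{\left(z,a \right)} = -9 + \frac{z \left(-4\right)}{3} = -9 + \frac{\left(-4\right) z}{3} = -9 - \frac{4 z}{3}$)
$\left(\left(-21340 - 12678\right) \left(10216 - 18086\right) + 3942\right) \left(g{\left(-217,-20 \right)} - 42428\right) = \left(\left(-21340 - 12678\right) \left(10216 - 18086\right) + 3942\right) \left(\left(-9 - - \frac{868}{3}\right) - 42428\right) = \left(\left(-34018\right) \left(-7870\right) + 3942\right) \left(\left(-9 + \frac{868}{3}\right) - 42428\right) = \left(267721660 + 3942\right) \left(\frac{841}{3} - 42428\right) = 267725602 \left(- \frac{126443}{3}\right) = - \frac{33852028293686}{3}$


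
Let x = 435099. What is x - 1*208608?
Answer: 226491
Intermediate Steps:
x - 1*208608 = 435099 - 1*208608 = 435099 - 208608 = 226491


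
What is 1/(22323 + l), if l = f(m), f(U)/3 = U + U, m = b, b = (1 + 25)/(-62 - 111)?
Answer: 173/3861723 ≈ 4.4799e-5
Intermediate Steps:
b = -26/173 (b = 26/(-173) = 26*(-1/173) = -26/173 ≈ -0.15029)
m = -26/173 ≈ -0.15029
f(U) = 6*U (f(U) = 3*(U + U) = 3*(2*U) = 6*U)
l = -156/173 (l = 6*(-26/173) = -156/173 ≈ -0.90173)
1/(22323 + l) = 1/(22323 - 156/173) = 1/(3861723/173) = 173/3861723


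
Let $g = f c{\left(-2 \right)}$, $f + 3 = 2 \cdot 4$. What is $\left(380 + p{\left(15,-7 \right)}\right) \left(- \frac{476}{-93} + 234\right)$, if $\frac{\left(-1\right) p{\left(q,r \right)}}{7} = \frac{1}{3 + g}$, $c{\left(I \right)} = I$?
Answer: $\frac{2824226}{31} \approx 91104.0$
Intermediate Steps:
$f = 5$ ($f = -3 + 2 \cdot 4 = -3 + 8 = 5$)
$g = -10$ ($g = 5 \left(-2\right) = -10$)
$p{\left(q,r \right)} = 1$ ($p{\left(q,r \right)} = - \frac{7}{3 - 10} = - \frac{7}{-7} = \left(-7\right) \left(- \frac{1}{7}\right) = 1$)
$\left(380 + p{\left(15,-7 \right)}\right) \left(- \frac{476}{-93} + 234\right) = \left(380 + 1\right) \left(- \frac{476}{-93} + 234\right) = 381 \left(\left(-476\right) \left(- \frac{1}{93}\right) + 234\right) = 381 \left(\frac{476}{93} + 234\right) = 381 \cdot \frac{22238}{93} = \frac{2824226}{31}$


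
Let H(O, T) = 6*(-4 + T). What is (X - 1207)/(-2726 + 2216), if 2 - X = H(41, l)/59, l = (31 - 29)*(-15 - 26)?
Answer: 70579/30090 ≈ 2.3456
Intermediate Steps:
l = -82 (l = 2*(-41) = -82)
H(O, T) = -24 + 6*T
X = 634/59 (X = 2 - (-24 + 6*(-82))/59 = 2 - (-24 - 492)/59 = 2 - (-516)/59 = 2 - 1*(-516/59) = 2 + 516/59 = 634/59 ≈ 10.746)
(X - 1207)/(-2726 + 2216) = (634/59 - 1207)/(-2726 + 2216) = -70579/59/(-510) = -70579/59*(-1/510) = 70579/30090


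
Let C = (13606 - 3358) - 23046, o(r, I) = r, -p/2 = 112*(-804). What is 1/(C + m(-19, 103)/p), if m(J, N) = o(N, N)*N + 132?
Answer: -180096/2304857867 ≈ -7.8138e-5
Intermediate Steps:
p = 180096 (p = -224*(-804) = -2*(-90048) = 180096)
m(J, N) = 132 + N² (m(J, N) = N*N + 132 = N² + 132 = 132 + N²)
C = -12798 (C = 10248 - 23046 = -12798)
1/(C + m(-19, 103)/p) = 1/(-12798 + (132 + 103²)/180096) = 1/(-12798 + (132 + 10609)*(1/180096)) = 1/(-12798 + 10741*(1/180096)) = 1/(-12798 + 10741/180096) = 1/(-2304857867/180096) = -180096/2304857867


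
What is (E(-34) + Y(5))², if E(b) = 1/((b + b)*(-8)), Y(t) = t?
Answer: 7403841/295936 ≈ 25.018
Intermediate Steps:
E(b) = -1/(16*b) (E(b) = -⅛/(2*b) = (1/(2*b))*(-⅛) = -1/(16*b))
(E(-34) + Y(5))² = (-1/16/(-34) + 5)² = (-1/16*(-1/34) + 5)² = (1/544 + 5)² = (2721/544)² = 7403841/295936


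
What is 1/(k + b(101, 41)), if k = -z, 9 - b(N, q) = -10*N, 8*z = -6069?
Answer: 8/14221 ≈ 0.00056255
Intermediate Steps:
z = -6069/8 (z = (⅛)*(-6069) = -6069/8 ≈ -758.63)
b(N, q) = 9 + 10*N (b(N, q) = 9 - (-10)*N = 9 + 10*N)
k = 6069/8 (k = -1*(-6069/8) = 6069/8 ≈ 758.63)
1/(k + b(101, 41)) = 1/(6069/8 + (9 + 10*101)) = 1/(6069/8 + (9 + 1010)) = 1/(6069/8 + 1019) = 1/(14221/8) = 8/14221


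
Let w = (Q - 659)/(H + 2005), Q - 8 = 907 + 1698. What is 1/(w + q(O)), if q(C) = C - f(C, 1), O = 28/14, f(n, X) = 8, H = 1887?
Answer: -1946/10699 ≈ -0.18189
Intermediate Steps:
O = 2 (O = 28*(1/14) = 2)
Q = 2613 (Q = 8 + (907 + 1698) = 8 + 2605 = 2613)
q(C) = -8 + C (q(C) = C - 1*8 = C - 8 = -8 + C)
w = 977/1946 (w = (2613 - 659)/(1887 + 2005) = 1954/3892 = 1954*(1/3892) = 977/1946 ≈ 0.50206)
1/(w + q(O)) = 1/(977/1946 + (-8 + 2)) = 1/(977/1946 - 6) = 1/(-10699/1946) = -1946/10699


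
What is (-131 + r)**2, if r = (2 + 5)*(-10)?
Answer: 40401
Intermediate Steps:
r = -70 (r = 7*(-10) = -70)
(-131 + r)**2 = (-131 - 70)**2 = (-201)**2 = 40401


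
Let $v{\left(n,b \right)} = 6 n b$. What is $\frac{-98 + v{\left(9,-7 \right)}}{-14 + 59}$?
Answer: $- \frac{476}{45} \approx -10.578$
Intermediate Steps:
$v{\left(n,b \right)} = 6 b n$
$\frac{-98 + v{\left(9,-7 \right)}}{-14 + 59} = \frac{-98 + 6 \left(-7\right) 9}{-14 + 59} = \frac{-98 - 378}{45} = \frac{1}{45} \left(-476\right) = - \frac{476}{45}$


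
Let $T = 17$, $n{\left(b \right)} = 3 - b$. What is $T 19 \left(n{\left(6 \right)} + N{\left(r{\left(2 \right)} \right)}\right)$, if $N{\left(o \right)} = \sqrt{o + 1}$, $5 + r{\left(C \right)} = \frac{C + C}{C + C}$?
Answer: $-969 + 323 i \sqrt{3} \approx -969.0 + 559.45 i$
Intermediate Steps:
$r{\left(C \right)} = -4$ ($r{\left(C \right)} = -5 + \frac{C + C}{C + C} = -5 + \frac{2 C}{2 C} = -5 + 2 C \frac{1}{2 C} = -5 + 1 = -4$)
$N{\left(o \right)} = \sqrt{1 + o}$
$T 19 \left(n{\left(6 \right)} + N{\left(r{\left(2 \right)} \right)}\right) = 17 \cdot 19 \left(\left(3 - 6\right) + \sqrt{1 - 4}\right) = 323 \left(\left(3 - 6\right) + \sqrt{-3}\right) = 323 \left(-3 + i \sqrt{3}\right) = -969 + 323 i \sqrt{3}$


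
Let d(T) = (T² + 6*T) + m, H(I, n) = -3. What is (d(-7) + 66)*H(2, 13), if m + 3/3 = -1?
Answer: -213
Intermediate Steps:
m = -2 (m = -1 - 1 = -2)
d(T) = -2 + T² + 6*T (d(T) = (T² + 6*T) - 2 = -2 + T² + 6*T)
(d(-7) + 66)*H(2, 13) = ((-2 + (-7)² + 6*(-7)) + 66)*(-3) = ((-2 + 49 - 42) + 66)*(-3) = (5 + 66)*(-3) = 71*(-3) = -213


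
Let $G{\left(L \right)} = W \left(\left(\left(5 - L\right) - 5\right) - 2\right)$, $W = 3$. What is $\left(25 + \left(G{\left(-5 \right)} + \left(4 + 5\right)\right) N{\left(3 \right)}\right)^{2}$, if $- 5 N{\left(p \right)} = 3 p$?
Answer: $\frac{1369}{25} \approx 54.76$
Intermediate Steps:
$N{\left(p \right)} = - \frac{3 p}{5}$
$G{\left(L \right)} = -6 - 3 L$ ($G{\left(L \right)} = 3 \left(\left(\left(5 - L\right) - 5\right) - 2\right) = 3 \left(- L - 2\right) = 3 \left(-2 - L\right) = -6 - 3 L$)
$\left(25 + \left(G{\left(-5 \right)} + \left(4 + 5\right)\right) N{\left(3 \right)}\right)^{2} = \left(25 + \left(\left(-6 - -15\right) + \left(4 + 5\right)\right) \left(\left(- \frac{3}{5}\right) 3\right)\right)^{2} = \left(25 + \left(\left(-6 + 15\right) + 9\right) \left(- \frac{9}{5}\right)\right)^{2} = \left(25 + \left(9 + 9\right) \left(- \frac{9}{5}\right)\right)^{2} = \left(25 + 18 \left(- \frac{9}{5}\right)\right)^{2} = \left(25 - \frac{162}{5}\right)^{2} = \left(- \frac{37}{5}\right)^{2} = \frac{1369}{25}$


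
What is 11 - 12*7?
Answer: -73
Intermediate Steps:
11 - 12*7 = 11 - 84 = -73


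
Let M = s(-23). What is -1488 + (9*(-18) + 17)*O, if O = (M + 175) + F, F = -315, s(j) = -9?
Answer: 20117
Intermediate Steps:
M = -9
O = -149 (O = (-9 + 175) - 315 = 166 - 315 = -149)
-1488 + (9*(-18) + 17)*O = -1488 + (9*(-18) + 17)*(-149) = -1488 + (-162 + 17)*(-149) = -1488 - 145*(-149) = -1488 + 21605 = 20117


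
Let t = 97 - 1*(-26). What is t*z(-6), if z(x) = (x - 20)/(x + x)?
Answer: 533/2 ≈ 266.50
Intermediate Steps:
t = 123 (t = 97 + 26 = 123)
z(x) = (-20 + x)/(2*x) (z(x) = (-20 + x)/((2*x)) = (-20 + x)*(1/(2*x)) = (-20 + x)/(2*x))
t*z(-6) = 123*((½)*(-20 - 6)/(-6)) = 123*((½)*(-⅙)*(-26)) = 123*(13/6) = 533/2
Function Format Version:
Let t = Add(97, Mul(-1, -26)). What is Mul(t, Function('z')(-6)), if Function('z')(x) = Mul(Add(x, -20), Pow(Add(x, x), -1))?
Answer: Rational(533, 2) ≈ 266.50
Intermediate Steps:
t = 123 (t = Add(97, 26) = 123)
Function('z')(x) = Mul(Rational(1, 2), Pow(x, -1), Add(-20, x)) (Function('z')(x) = Mul(Add(-20, x), Pow(Mul(2, x), -1)) = Mul(Add(-20, x), Mul(Rational(1, 2), Pow(x, -1))) = Mul(Rational(1, 2), Pow(x, -1), Add(-20, x)))
Mul(t, Function('z')(-6)) = Mul(123, Mul(Rational(1, 2), Pow(-6, -1), Add(-20, -6))) = Mul(123, Mul(Rational(1, 2), Rational(-1, 6), -26)) = Mul(123, Rational(13, 6)) = Rational(533, 2)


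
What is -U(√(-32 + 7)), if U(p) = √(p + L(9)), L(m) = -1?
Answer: -√(-1 + 5*I) ≈ -1.4316 - 1.7463*I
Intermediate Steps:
U(p) = √(-1 + p) (U(p) = √(p - 1) = √(-1 + p))
-U(√(-32 + 7)) = -√(-1 + √(-32 + 7)) = -√(-1 + √(-25)) = -√(-1 + 5*I)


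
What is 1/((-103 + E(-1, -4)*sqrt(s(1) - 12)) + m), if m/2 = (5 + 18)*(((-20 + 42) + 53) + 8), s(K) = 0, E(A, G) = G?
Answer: 3715/13801417 + 8*I*sqrt(3)/13801417 ≈ 0.00026918 + 1.004e-6*I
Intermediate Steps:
m = 3818 (m = 2*((5 + 18)*(((-20 + 42) + 53) + 8)) = 2*(23*((22 + 53) + 8)) = 2*(23*(75 + 8)) = 2*(23*83) = 2*1909 = 3818)
1/((-103 + E(-1, -4)*sqrt(s(1) - 12)) + m) = 1/((-103 - 4*sqrt(0 - 12)) + 3818) = 1/((-103 - 8*I*sqrt(3)) + 3818) = 1/(3715 - 8*I*sqrt(3))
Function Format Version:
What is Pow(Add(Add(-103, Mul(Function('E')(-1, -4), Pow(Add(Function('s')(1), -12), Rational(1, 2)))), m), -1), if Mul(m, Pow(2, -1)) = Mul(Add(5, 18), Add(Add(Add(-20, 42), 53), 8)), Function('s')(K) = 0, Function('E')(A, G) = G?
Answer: Add(Rational(3715, 13801417), Mul(Rational(8, 13801417), I, Pow(3, Rational(1, 2)))) ≈ Add(0.00026918, Mul(1.0040e-6, I))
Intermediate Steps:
m = 3818 (m = Mul(2, Mul(Add(5, 18), Add(Add(Add(-20, 42), 53), 8))) = Mul(2, Mul(23, Add(Add(22, 53), 8))) = Mul(2, Mul(23, Add(75, 8))) = Mul(2, Mul(23, 83)) = Mul(2, 1909) = 3818)
Pow(Add(Add(-103, Mul(Function('E')(-1, -4), Pow(Add(Function('s')(1), -12), Rational(1, 2)))), m), -1) = Pow(Add(Add(-103, Mul(-4, Pow(Add(0, -12), Rational(1, 2)))), 3818), -1) = Pow(Add(Add(-103, Mul(-4, Pow(-12, Rational(1, 2)))), 3818), -1) = Pow(Add(Add(-103, Mul(-4, Mul(2, I, Pow(3, Rational(1, 2))))), 3818), -1) = Pow(Add(Add(-103, Mul(-8, I, Pow(3, Rational(1, 2)))), 3818), -1) = Pow(Add(3715, Mul(-8, I, Pow(3, Rational(1, 2)))), -1)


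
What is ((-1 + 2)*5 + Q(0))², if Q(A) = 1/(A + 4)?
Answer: 441/16 ≈ 27.563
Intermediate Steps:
Q(A) = 1/(4 + A)
((-1 + 2)*5 + Q(0))² = ((-1 + 2)*5 + 1/(4 + 0))² = (1*5 + 1/4)² = (5 + ¼)² = (21/4)² = 441/16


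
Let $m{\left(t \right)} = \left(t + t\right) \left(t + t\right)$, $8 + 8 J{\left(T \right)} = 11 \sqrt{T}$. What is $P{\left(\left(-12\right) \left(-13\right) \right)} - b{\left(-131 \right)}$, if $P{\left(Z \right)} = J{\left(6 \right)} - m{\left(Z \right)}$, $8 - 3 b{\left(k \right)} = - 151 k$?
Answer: $-90754 + \frac{11 \sqrt{6}}{8} \approx -90751.0$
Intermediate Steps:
$b{\left(k \right)} = \frac{8}{3} + \frac{151 k}{3}$ ($b{\left(k \right)} = \frac{8}{3} - \frac{\left(-151\right) k}{3} = \frac{8}{3} + \frac{151 k}{3}$)
$J{\left(T \right)} = -1 + \frac{11 \sqrt{T}}{8}$
$m{\left(t \right)} = 4 t^{2}$ ($m{\left(t \right)} = 2 t 2 t = 4 t^{2}$)
$P{\left(Z \right)} = -1 - 4 Z^{2} + \frac{11 \sqrt{6}}{8}$ ($P{\left(Z \right)} = \left(-1 + \frac{11 \sqrt{6}}{8}\right) - 4 Z^{2} = -1 - 4 Z^{2} + \frac{11 \sqrt{6}}{8}$)
$P{\left(\left(-12\right) \left(-13\right) \right)} - b{\left(-131 \right)} = \left(-1 - 4 \left(\left(-12\right) \left(-13\right)\right)^{2} + \frac{11 \sqrt{6}}{8}\right) - \left(\frac{8}{3} + \frac{151}{3} \left(-131\right)\right) = \left(-1 - 4 \cdot 156^{2} + \frac{11 \sqrt{6}}{8}\right) - \left(\frac{8}{3} - \frac{19781}{3}\right) = \left(-1 - 97344 + \frac{11 \sqrt{6}}{8}\right) - -6591 = \left(-1 - 97344 + \frac{11 \sqrt{6}}{8}\right) + 6591 = \left(-97345 + \frac{11 \sqrt{6}}{8}\right) + 6591 = -90754 + \frac{11 \sqrt{6}}{8}$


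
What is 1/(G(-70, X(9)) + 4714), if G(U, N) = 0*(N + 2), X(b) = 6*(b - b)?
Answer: 1/4714 ≈ 0.00021213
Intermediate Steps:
X(b) = 0 (X(b) = 6*0 = 0)
G(U, N) = 0 (G(U, N) = 0*(2 + N) = 0)
1/(G(-70, X(9)) + 4714) = 1/(0 + 4714) = 1/4714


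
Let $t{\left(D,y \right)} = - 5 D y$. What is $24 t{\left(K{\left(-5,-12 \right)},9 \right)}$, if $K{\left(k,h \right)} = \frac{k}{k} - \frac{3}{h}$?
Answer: $-1350$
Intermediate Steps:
$K{\left(k,h \right)} = 1 - \frac{3}{h}$
$t{\left(D,y \right)} = - 5 D y$
$24 t{\left(K{\left(-5,-12 \right)},9 \right)} = 24 \left(\left(-5\right) \frac{-3 - 12}{-12} \cdot 9\right) = 24 \left(\left(-5\right) \left(\left(- \frac{1}{12}\right) \left(-15\right)\right) 9\right) = 24 \left(\left(-5\right) \frac{5}{4} \cdot 9\right) = 24 \left(- \frac{225}{4}\right) = -1350$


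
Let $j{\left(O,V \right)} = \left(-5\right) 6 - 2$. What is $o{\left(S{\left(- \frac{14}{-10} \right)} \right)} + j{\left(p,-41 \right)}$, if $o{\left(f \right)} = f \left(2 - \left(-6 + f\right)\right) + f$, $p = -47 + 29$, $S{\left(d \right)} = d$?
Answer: $- \frac{534}{25} \approx -21.36$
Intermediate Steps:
$p = -18$
$o{\left(f \right)} = f + f \left(8 - f\right)$ ($o{\left(f \right)} = f \left(8 - f\right) + f = f + f \left(8 - f\right)$)
$j{\left(O,V \right)} = -32$ ($j{\left(O,V \right)} = -30 - 2 = -32$)
$o{\left(S{\left(- \frac{14}{-10} \right)} \right)} + j{\left(p,-41 \right)} = - \frac{14}{-10} \left(9 - - \frac{14}{-10}\right) - 32 = \left(-14\right) \left(- \frac{1}{10}\right) \left(9 - \left(-14\right) \left(- \frac{1}{10}\right)\right) - 32 = \frac{7 \left(9 - \frac{7}{5}\right)}{5} - 32 = \frac{7}{5} \cdot \frac{38}{5} - 32 = \frac{266}{25} - 32 = - \frac{534}{25}$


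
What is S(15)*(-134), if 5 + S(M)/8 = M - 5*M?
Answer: 69680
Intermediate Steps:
S(M) = -40 - 32*M (S(M) = -40 + 8*(M - 5*M) = -40 + 8*(-4*M) = -40 - 32*M)
S(15)*(-134) = (-40 - 32*15)*(-134) = (-40 - 480)*(-134) = -520*(-134) = 69680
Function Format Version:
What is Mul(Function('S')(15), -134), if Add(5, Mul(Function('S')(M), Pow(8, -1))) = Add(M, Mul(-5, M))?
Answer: 69680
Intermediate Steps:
Function('S')(M) = Add(-40, Mul(-32, M)) (Function('S')(M) = Add(-40, Mul(8, Add(M, Mul(-5, M)))) = Add(-40, Mul(8, Mul(-4, M))) = Add(-40, Mul(-32, M)))
Mul(Function('S')(15), -134) = Mul(Add(-40, Mul(-32, 15)), -134) = Mul(Add(-40, -480), -134) = Mul(-520, -134) = 69680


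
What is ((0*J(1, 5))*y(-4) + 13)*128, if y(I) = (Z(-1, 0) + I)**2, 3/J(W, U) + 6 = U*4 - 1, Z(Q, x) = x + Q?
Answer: 1664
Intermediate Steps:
Z(Q, x) = Q + x
J(W, U) = 3/(-7 + 4*U) (J(W, U) = 3/(-6 + (U*4 - 1)) = 3/(-6 + (4*U - 1)) = 3/(-6 + (-1 + 4*U)) = 3/(-7 + 4*U))
y(I) = (-1 + I)**2 (y(I) = ((-1 + 0) + I)**2 = (-1 + I)**2)
((0*J(1, 5))*y(-4) + 13)*128 = ((0*(3/(-7 + 4*5)))*(-1 - 4)**2 + 13)*128 = ((0*(3/(-7 + 20)))*(-5)**2 + 13)*128 = ((0*(3/13))*25 + 13)*128 = (0*25 + 13)*128 = (0 + 13)*128 = 13*128 = 1664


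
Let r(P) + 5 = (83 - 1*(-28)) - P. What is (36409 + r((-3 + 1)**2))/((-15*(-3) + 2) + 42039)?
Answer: 36511/42086 ≈ 0.86753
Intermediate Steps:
r(P) = 106 - P (r(P) = -5 + ((83 - 1*(-28)) - P) = -5 + ((83 + 28) - P) = -5 + (111 - P) = 106 - P)
(36409 + r((-3 + 1)**2))/((-15*(-3) + 2) + 42039) = (36409 + (106 - (-3 + 1)**2))/((-15*(-3) + 2) + 42039) = (36409 + (106 - 1*(-2)**2))/((45 + 2) + 42039) = (36409 + (106 - 1*4))/(47 + 42039) = (36409 + (106 - 4))/42086 = (36409 + 102)*(1/42086) = 36511*(1/42086) = 36511/42086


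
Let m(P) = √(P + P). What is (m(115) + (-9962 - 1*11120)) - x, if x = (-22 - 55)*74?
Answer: -15384 + √230 ≈ -15369.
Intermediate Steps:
m(P) = √2*√P (m(P) = √(2*P) = √2*√P)
x = -5698 (x = -77*74 = -5698)
(m(115) + (-9962 - 1*11120)) - x = (√2*√115 + (-9962 - 1*11120)) - 1*(-5698) = (√230 + (-9962 - 11120)) + 5698 = (√230 - 21082) + 5698 = (-21082 + √230) + 5698 = -15384 + √230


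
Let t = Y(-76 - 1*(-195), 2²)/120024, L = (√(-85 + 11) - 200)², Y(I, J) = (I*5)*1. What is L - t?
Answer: 4792077629/120024 - 400*I*√74 ≈ 39926.0 - 3440.9*I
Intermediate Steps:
Y(I, J) = 5*I (Y(I, J) = (5*I)*1 = 5*I)
L = (-200 + I*√74)² (L = (√(-74) - 200)² = (I*√74 - 200)² = (-200 + I*√74)² ≈ 39926.0 - 3440.9*I)
t = 595/120024 (t = (5*(-76 - 1*(-195)))/120024 = (5*(-76 + 195))*(1/120024) = (5*119)*(1/120024) = 595*(1/120024) = 595/120024 ≈ 0.0049573)
L - t = (200 - I*√74)² - 1*595/120024 = (200 - I*√74)² - 595/120024 = -595/120024 + (200 - I*√74)²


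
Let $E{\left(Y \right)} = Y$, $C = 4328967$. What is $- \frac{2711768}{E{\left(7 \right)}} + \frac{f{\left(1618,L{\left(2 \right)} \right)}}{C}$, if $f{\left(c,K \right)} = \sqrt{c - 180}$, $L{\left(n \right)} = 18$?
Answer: $- \frac{2711768}{7} + \frac{\sqrt{1438}}{4328967} \approx -3.874 \cdot 10^{5}$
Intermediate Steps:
$f{\left(c,K \right)} = \sqrt{-180 + c}$
$- \frac{2711768}{E{\left(7 \right)}} + \frac{f{\left(1618,L{\left(2 \right)} \right)}}{C} = - \frac{2711768}{7} + \frac{\sqrt{-180 + 1618}}{4328967} = \left(-2711768\right) \frac{1}{7} + \sqrt{1438} \cdot \frac{1}{4328967} = - \frac{2711768}{7} + \frac{\sqrt{1438}}{4328967}$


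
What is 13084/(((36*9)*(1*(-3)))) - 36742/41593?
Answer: -144979009/10107099 ≈ -14.344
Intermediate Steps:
13084/(((36*9)*(1*(-3)))) - 36742/41593 = 13084/((324*(-3))) - 36742*1/41593 = 13084/(-972) - 36742/41593 = 13084*(-1/972) - 36742/41593 = -3271/243 - 36742/41593 = -144979009/10107099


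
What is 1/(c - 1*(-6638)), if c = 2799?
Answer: 1/9437 ≈ 0.00010597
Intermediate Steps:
1/(c - 1*(-6638)) = 1/(2799 - 1*(-6638)) = 1/(2799 + 6638) = 1/9437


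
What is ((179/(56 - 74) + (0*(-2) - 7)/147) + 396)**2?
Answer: 2365557769/15876 ≈ 1.4900e+5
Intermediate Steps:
((179/(56 - 74) + (0*(-2) - 7)/147) + 396)**2 = ((179/(-18) + (0 - 7)*(1/147)) + 396)**2 = ((179*(-1/18) - 7*1/147) + 396)**2 = ((-179/18 - 1/21) + 396)**2 = (-1259/126 + 396)**2 = (48637/126)**2 = 2365557769/15876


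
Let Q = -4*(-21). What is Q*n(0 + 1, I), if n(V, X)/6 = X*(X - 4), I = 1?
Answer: -1512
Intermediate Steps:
Q = 84
n(V, X) = 6*X*(-4 + X) (n(V, X) = 6*(X*(X - 4)) = 6*(X*(-4 + X)) = 6*X*(-4 + X))
Q*n(0 + 1, I) = 84*(6*1*(-4 + 1)) = 84*(6*1*(-3)) = 84*(-18) = -1512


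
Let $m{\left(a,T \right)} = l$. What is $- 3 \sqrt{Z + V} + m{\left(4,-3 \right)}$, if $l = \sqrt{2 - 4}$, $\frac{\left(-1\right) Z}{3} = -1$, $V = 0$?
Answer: $- 3 \sqrt{3} + i \sqrt{2} \approx -5.1962 + 1.4142 i$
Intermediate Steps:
$Z = 3$ ($Z = \left(-3\right) \left(-1\right) = 3$)
$l = i \sqrt{2}$ ($l = \sqrt{-2} = i \sqrt{2} \approx 1.4142 i$)
$m{\left(a,T \right)} = i \sqrt{2}$
$- 3 \sqrt{Z + V} + m{\left(4,-3 \right)} = - 3 \sqrt{3 + 0} + i \sqrt{2} = - 3 \sqrt{3} + i \sqrt{2}$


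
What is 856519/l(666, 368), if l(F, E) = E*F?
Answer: 856519/245088 ≈ 3.4947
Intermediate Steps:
856519/l(666, 368) = 856519/((368*666)) = 856519/245088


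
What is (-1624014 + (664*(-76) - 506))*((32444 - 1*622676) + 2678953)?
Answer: -3498574255464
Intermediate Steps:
(-1624014 + (664*(-76) - 506))*((32444 - 1*622676) + 2678953) = (-1624014 + (-50464 - 506))*((32444 - 622676) + 2678953) = (-1624014 - 50970)*(-590232 + 2678953) = -1674984*2088721 = -3498574255464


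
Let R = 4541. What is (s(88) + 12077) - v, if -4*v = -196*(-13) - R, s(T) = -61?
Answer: 46071/4 ≈ 11518.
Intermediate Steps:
v = 1993/4 (v = -(-196*(-13) - 1*4541)/4 = -(2548 - 4541)/4 = -¼*(-1993) = 1993/4 ≈ 498.25)
(s(88) + 12077) - v = (-61 + 12077) - 1*1993/4 = 12016 - 1993/4 = 46071/4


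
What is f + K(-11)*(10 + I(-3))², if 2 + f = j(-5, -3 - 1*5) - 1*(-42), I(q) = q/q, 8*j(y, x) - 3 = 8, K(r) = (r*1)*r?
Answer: 117459/8 ≈ 14682.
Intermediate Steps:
K(r) = r² (K(r) = r*r = r²)
j(y, x) = 11/8 (j(y, x) = 3/8 + (⅛)*8 = 3/8 + 1 = 11/8)
I(q) = 1
f = 331/8 (f = -2 + (11/8 - 1*(-42)) = -2 + (11/8 + 42) = -2 + 347/8 = 331/8 ≈ 41.375)
f + K(-11)*(10 + I(-3))² = 331/8 + (-11)²*(10 + 1)² = 331/8 + 121*11² = 331/8 + 121*121 = 331/8 + 14641 = 117459/8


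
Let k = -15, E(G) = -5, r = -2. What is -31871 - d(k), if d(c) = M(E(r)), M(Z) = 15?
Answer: -31886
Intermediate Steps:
d(c) = 15
-31871 - d(k) = -31871 - 1*15 = -31871 - 15 = -31886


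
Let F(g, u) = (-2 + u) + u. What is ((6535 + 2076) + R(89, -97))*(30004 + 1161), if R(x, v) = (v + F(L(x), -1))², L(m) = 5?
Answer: 586275980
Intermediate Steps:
F(g, u) = -2 + 2*u
R(x, v) = (-4 + v)² (R(x, v) = (v + (-2 + 2*(-1)))² = (v + (-2 - 2))² = (v - 4)² = (-4 + v)²)
((6535 + 2076) + R(89, -97))*(30004 + 1161) = ((6535 + 2076) + (-4 - 97)²)*(30004 + 1161) = (8611 + (-101)²)*31165 = (8611 + 10201)*31165 = 18812*31165 = 586275980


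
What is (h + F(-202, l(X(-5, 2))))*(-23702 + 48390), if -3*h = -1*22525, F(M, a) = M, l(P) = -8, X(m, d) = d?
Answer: 541136272/3 ≈ 1.8038e+8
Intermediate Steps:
h = 22525/3 (h = -(-1)*22525/3 = -⅓*(-22525) = 22525/3 ≈ 7508.3)
(h + F(-202, l(X(-5, 2))))*(-23702 + 48390) = (22525/3 - 202)*(-23702 + 48390) = (21919/3)*24688 = 541136272/3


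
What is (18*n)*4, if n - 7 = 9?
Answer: 1152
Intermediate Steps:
n = 16 (n = 7 + 9 = 16)
(18*n)*4 = (18*16)*4 = 288*4 = 1152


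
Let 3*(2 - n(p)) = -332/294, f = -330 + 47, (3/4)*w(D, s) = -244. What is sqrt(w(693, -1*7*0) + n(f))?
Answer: 2*I*sqrt(35606)/21 ≈ 17.971*I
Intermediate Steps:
w(D, s) = -976/3 (w(D, s) = (4/3)*(-244) = -976/3)
f = -283
n(p) = 1048/441 (n(p) = 2 - (-332)/(3*294) = 2 - 1/3*(-166/147) = 2 + 166/441 = 1048/441)
sqrt(w(693, -1*7*0) + n(f)) = sqrt(-976/3 + 1048/441) = sqrt(-142424/441) = 2*I*sqrt(35606)/21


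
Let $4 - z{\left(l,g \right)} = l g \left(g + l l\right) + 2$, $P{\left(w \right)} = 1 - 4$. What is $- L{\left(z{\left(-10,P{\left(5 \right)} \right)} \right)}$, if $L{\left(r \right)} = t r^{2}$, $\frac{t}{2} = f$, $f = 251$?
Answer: $-4245144928$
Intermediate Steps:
$t = 502$ ($t = 2 \cdot 251 = 502$)
$P{\left(w \right)} = -3$
$z{\left(l,g \right)} = 2 - g l \left(g + l^{2}\right)$ ($z{\left(l,g \right)} = 4 - \left(l g \left(g + l l\right) + 2\right) = 4 - \left(g l \left(g + l^{2}\right) + 2\right) = 4 - \left(2 + g l \left(g + l^{2}\right)\right) = 2 - g l \left(g + l^{2}\right)$)
$L{\left(r \right)} = 502 r^{2}$
$- L{\left(z{\left(-10,P{\left(5 \right)} \right)} \right)} = - 502 \left(2 - - 3 \left(-10\right)^{3} - - 10 \left(-3\right)^{2}\right)^{2} = - 502 \left(2 - \left(-3\right) \left(-1000\right) - \left(-10\right) 9\right)^{2} = - 502 \left(2 - 3000 + 90\right)^{2} = - 502 \left(-2908\right)^{2} = - 502 \cdot 8456464 = \left(-1\right) 4245144928 = -4245144928$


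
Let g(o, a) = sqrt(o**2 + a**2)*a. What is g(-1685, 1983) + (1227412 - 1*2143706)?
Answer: -916294 + 1983*sqrt(6771514) ≈ 4.2439e+6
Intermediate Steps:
g(o, a) = a*sqrt(a**2 + o**2) (g(o, a) = sqrt(a**2 + o**2)*a = a*sqrt(a**2 + o**2))
g(-1685, 1983) + (1227412 - 1*2143706) = 1983*sqrt(1983**2 + (-1685)**2) + (1227412 - 1*2143706) = 1983*sqrt(3932289 + 2839225) + (1227412 - 2143706) = 1983*sqrt(6771514) - 916294 = -916294 + 1983*sqrt(6771514)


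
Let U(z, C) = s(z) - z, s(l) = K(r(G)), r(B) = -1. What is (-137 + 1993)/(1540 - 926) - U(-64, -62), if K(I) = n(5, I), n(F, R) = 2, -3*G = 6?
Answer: -19334/307 ≈ -62.977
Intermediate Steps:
G = -2 (G = -⅓*6 = -2)
K(I) = 2
s(l) = 2
U(z, C) = 2 - z
(-137 + 1993)/(1540 - 926) - U(-64, -62) = (-137 + 1993)/(1540 - 926) - (2 - 1*(-64)) = 1856/614 - (2 + 64) = 1856*(1/614) - 1*66 = 928/307 - 66 = -19334/307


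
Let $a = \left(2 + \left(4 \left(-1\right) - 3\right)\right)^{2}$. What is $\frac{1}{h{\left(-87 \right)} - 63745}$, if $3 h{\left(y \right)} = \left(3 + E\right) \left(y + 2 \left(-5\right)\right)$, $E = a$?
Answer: $- \frac{3}{193951} \approx -1.5468 \cdot 10^{-5}$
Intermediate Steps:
$a = 25$ ($a = \left(2 - 7\right)^{2} = \left(-5\right)^{2} = 25$)
$E = 25$
$h{\left(y \right)} = - \frac{280}{3} + \frac{28 y}{3}$ ($h{\left(y \right)} = \frac{\left(3 + 25\right) \left(y + 2 \left(-5\right)\right)}{3} = \frac{28 \left(y - 10\right)}{3} = \frac{28 \left(-10 + y\right)}{3} = \frac{-280 + 28 y}{3} = - \frac{280}{3} + \frac{28 y}{3}$)
$\frac{1}{h{\left(-87 \right)} - 63745} = \frac{1}{\left(- \frac{280}{3} + \frac{28}{3} \left(-87\right)\right) - 63745} = \frac{1}{\left(- \frac{280}{3} - 812\right) - 63745} = \frac{1}{- \frac{2716}{3} - 63745} = \frac{1}{- \frac{193951}{3}} = - \frac{3}{193951}$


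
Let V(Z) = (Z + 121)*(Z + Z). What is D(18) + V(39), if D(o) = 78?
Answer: 12558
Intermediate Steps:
V(Z) = 2*Z*(121 + Z) (V(Z) = (121 + Z)*(2*Z) = 2*Z*(121 + Z))
D(18) + V(39) = 78 + 2*39*(121 + 39) = 78 + 2*39*160 = 78 + 12480 = 12558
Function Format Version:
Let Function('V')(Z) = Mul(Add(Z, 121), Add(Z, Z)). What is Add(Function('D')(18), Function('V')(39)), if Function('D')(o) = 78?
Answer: 12558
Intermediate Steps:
Function('V')(Z) = Mul(2, Z, Add(121, Z)) (Function('V')(Z) = Mul(Add(121, Z), Mul(2, Z)) = Mul(2, Z, Add(121, Z)))
Add(Function('D')(18), Function('V')(39)) = Add(78, Mul(2, 39, Add(121, 39))) = Add(78, Mul(2, 39, 160)) = Add(78, 12480) = 12558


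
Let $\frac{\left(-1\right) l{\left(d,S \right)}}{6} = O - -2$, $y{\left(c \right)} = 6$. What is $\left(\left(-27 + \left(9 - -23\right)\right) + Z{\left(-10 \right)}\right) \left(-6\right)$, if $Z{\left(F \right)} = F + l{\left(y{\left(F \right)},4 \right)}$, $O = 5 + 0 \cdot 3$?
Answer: $282$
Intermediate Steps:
$O = 5$ ($O = 5 + 0 = 5$)
$l{\left(d,S \right)} = -42$ ($l{\left(d,S \right)} = - 6 \left(5 - -2\right) = - 6 \left(5 + 2\right) = \left(-6\right) 7 = -42$)
$Z{\left(F \right)} = -42 + F$ ($Z{\left(F \right)} = F - 42 = -42 + F$)
$\left(\left(-27 + \left(9 - -23\right)\right) + Z{\left(-10 \right)}\right) \left(-6\right) = \left(\left(-27 + \left(9 - -23\right)\right) - 52\right) \left(-6\right) = \left(\left(-27 + \left(9 + 23\right)\right) - 52\right) \left(-6\right) = \left(\left(-27 + 32\right) - 52\right) \left(-6\right) = \left(5 - 52\right) \left(-6\right) = \left(-47\right) \left(-6\right) = 282$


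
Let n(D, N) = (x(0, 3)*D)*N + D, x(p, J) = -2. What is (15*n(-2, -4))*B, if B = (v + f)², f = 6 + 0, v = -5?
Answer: -270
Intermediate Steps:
n(D, N) = D - 2*D*N (n(D, N) = (-2*D)*N + D = -2*D*N + D = D - 2*D*N)
f = 6
B = 1 (B = (-5 + 6)² = 1² = 1)
(15*n(-2, -4))*B = (15*(-2*(1 - 2*(-4))))*1 = (15*(-2*(1 + 8)))*1 = (15*(-2*9))*1 = (15*(-18))*1 = -270*1 = -270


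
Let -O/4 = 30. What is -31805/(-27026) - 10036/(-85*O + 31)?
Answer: 4166463/21269462 ≈ 0.19589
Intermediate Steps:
O = -120 (O = -4*30 = -120)
-31805/(-27026) - 10036/(-85*O + 31) = -31805/(-27026) - 10036/(-85*(-120) + 31) = -31805*(-1/27026) - 10036/(10200 + 31) = 31805/27026 - 10036/10231 = 31805/27026 - 10036*1/10231 = 31805/27026 - 772/787 = 4166463/21269462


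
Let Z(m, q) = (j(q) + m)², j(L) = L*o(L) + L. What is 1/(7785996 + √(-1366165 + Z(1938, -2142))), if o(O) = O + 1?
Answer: 7785996/39592008349057 - √21029725362959/39592008349057 ≈ 8.0829e-8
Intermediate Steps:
o(O) = 1 + O
j(L) = L + L*(1 + L) (j(L) = L*(1 + L) + L = L + L*(1 + L))
Z(m, q) = (m + q*(2 + q))² (Z(m, q) = (q*(2 + q) + m)² = (m + q*(2 + q))²)
1/(7785996 + √(-1366165 + Z(1938, -2142))) = 1/(7785996 + √(-1366165 + (1938 - 2142*(2 - 2142))²)) = 1/(7785996 + √(-1366165 + (1938 - 2142*(-2140))²)) = 1/(7785996 + √(-1366165 + (1938 + 4583880)²)) = 1/(7785996 + √(-1366165 + 4585818²)) = 1/(7785996 + √(-1366165 + 21029726729124)) = 1/(7785996 + √21029725362959)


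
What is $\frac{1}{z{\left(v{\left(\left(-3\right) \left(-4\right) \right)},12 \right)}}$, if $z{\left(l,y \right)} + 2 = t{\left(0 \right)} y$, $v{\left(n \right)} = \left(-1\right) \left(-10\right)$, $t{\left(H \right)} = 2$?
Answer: $\frac{1}{22} \approx 0.045455$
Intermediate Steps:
$v{\left(n \right)} = 10$
$z{\left(l,y \right)} = -2 + 2 y$
$\frac{1}{z{\left(v{\left(\left(-3\right) \left(-4\right) \right)},12 \right)}} = \frac{1}{-2 + 2 \cdot 12} = \frac{1}{-2 + 24} = \frac{1}{22}$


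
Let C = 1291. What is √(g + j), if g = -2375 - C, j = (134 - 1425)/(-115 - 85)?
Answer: I*√1463818/20 ≈ 60.494*I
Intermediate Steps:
j = 1291/200 (j = -1291/(-200) = -1291*(-1/200) = 1291/200 ≈ 6.4550)
g = -3666 (g = -2375 - 1*1291 = -2375 - 1291 = -3666)
√(g + j) = √(-3666 + 1291/200) = √(-731909/200) = I*√1463818/20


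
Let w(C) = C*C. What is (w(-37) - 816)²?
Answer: 305809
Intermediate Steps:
w(C) = C²
(w(-37) - 816)² = ((-37)² - 816)² = (1369 - 816)² = 553² = 305809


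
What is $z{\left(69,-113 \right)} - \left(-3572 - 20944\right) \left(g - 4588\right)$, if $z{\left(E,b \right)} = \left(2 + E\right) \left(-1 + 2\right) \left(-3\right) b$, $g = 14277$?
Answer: $237559593$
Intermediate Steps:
$z{\left(E,b \right)} = b \left(-6 - 3 E\right)$ ($z{\left(E,b \right)} = \left(2 + E\right) 1 \left(-3\right) b = \left(2 + E\right) \left(-3\right) b = \left(-6 - 3 E\right) b = b \left(-6 - 3 E\right)$)
$z{\left(69,-113 \right)} - \left(-3572 - 20944\right) \left(g - 4588\right) = \left(-3\right) \left(-113\right) \left(2 + 69\right) - \left(-3572 - 20944\right) \left(14277 - 4588\right) = \left(-3\right) \left(-113\right) 71 - \left(-24516\right) 9689 = 24069 - -237535524 = 24069 + 237535524 = 237559593$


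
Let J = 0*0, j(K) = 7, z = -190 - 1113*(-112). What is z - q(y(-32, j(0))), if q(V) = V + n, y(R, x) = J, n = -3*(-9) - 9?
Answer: 124448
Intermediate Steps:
z = 124466 (z = -190 + 124656 = 124466)
n = 18 (n = 27 - 9 = 18)
J = 0
y(R, x) = 0
q(V) = 18 + V (q(V) = V + 18 = 18 + V)
z - q(y(-32, j(0))) = 124466 - (18 + 0) = 124466 - 1*18 = 124466 - 18 = 124448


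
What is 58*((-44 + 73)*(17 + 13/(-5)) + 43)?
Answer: 133574/5 ≈ 26715.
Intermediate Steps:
58*((-44 + 73)*(17 + 13/(-5)) + 43) = 58*(29*(17 + 13*(-1/5)) + 43) = 58*(29*(17 - 13/5) + 43) = 58*(29*(72/5) + 43) = 58*(2088/5 + 43) = 58*(2303/5) = 133574/5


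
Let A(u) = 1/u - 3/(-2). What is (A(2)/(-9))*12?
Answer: -8/3 ≈ -2.6667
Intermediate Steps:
A(u) = 3/2 + 1/u (A(u) = 1/u - 3*(-1/2) = 1/u + 3/2 = 3/2 + 1/u)
(A(2)/(-9))*12 = ((3/2 + 1/2)/(-9))*12 = ((3/2 + 1/2)*(-1/9))*12 = (2*(-1/9))*12 = -2/9*12 = -8/3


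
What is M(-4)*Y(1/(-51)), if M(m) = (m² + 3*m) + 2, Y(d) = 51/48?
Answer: 51/8 ≈ 6.3750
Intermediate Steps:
Y(d) = 17/16 (Y(d) = 51*(1/48) = 17/16)
M(m) = 2 + m² + 3*m
M(-4)*Y(1/(-51)) = (2 + (-4)² + 3*(-4))*(17/16) = (2 + 16 - 12)*(17/16) = 6*(17/16) = 51/8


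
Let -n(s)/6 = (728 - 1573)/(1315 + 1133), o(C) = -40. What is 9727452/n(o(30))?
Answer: 3968800416/845 ≈ 4.6968e+6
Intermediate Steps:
n(s) = 845/408 (n(s) = -6*(728 - 1573)/(1315 + 1133) = -(-5070)/2448 = -6*(-845/2448) = 845/408)
9727452/n(o(30)) = 9727452/(845/408) = 9727452*(408/845) = 3968800416/845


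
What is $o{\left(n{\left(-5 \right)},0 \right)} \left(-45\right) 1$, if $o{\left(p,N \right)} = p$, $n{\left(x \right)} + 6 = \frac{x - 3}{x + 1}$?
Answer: $180$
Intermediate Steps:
$n{\left(x \right)} = -6 + \frac{-3 + x}{1 + x}$ ($n{\left(x \right)} = -6 + \frac{x - 3}{x + 1} = -6 + \frac{-3 + x}{1 + x}$)
$o{\left(n{\left(-5 \right)},0 \right)} \left(-45\right) 1 = \frac{-9 - -25}{1 - 5} \left(-45\right) 1 = \frac{-9 + 25}{-4} \left(-45\right) 1 = \left(- \frac{1}{4}\right) 16 \left(-45\right) 1 = \left(-4\right) \left(-45\right) 1 = 180 \cdot 1 = 180$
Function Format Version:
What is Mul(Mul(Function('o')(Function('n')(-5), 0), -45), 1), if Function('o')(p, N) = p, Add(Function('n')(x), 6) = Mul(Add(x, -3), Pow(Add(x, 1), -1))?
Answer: 180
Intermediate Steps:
Function('n')(x) = Add(-6, Mul(Pow(Add(1, x), -1), Add(-3, x))) (Function('n')(x) = Add(-6, Mul(Add(x, -3), Pow(Add(x, 1), -1))) = Add(-6, Mul(Add(-3, x), Pow(Add(1, x), -1))) = Add(-6, Mul(Pow(Add(1, x), -1), Add(-3, x))))
Mul(Mul(Function('o')(Function('n')(-5), 0), -45), 1) = Mul(Mul(Mul(Pow(Add(1, -5), -1), Add(-9, Mul(-5, -5))), -45), 1) = Mul(Mul(Mul(Pow(-4, -1), Add(-9, 25)), -45), 1) = Mul(Mul(Mul(Rational(-1, 4), 16), -45), 1) = Mul(Mul(-4, -45), 1) = Mul(180, 1) = 180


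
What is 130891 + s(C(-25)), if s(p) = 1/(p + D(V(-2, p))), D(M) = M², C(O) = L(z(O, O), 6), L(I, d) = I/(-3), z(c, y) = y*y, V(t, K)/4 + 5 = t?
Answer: 226048760/1727 ≈ 1.3089e+5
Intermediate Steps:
V(t, K) = -20 + 4*t
z(c, y) = y²
L(I, d) = -I/3 (L(I, d) = I*(-⅓) = -I/3)
C(O) = -O²/3
s(p) = 1/(784 + p) (s(p) = 1/(p + (-20 + 4*(-2))²) = 1/(p + (-20 - 8)²) = 1/(p + (-28)²) = 1/(p + 784) = 1/(784 + p))
130891 + s(C(-25)) = 130891 + 1/(784 - ⅓*(-25)²) = 130891 + 1/(784 - ⅓*625) = 130891 + 1/(784 - 625/3) = 130891 + 1/(1727/3) = 130891 + 3/1727 = 226048760/1727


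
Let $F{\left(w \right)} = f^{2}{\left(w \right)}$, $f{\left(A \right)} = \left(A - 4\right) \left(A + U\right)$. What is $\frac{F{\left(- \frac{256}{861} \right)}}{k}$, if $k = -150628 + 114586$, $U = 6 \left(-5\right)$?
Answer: $- \frac{4657881465620000}{9903563544063861} \approx -0.47032$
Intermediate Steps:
$U = -30$
$k = -36042$
$f{\left(A \right)} = \left(-30 + A\right) \left(-4 + A\right)$ ($f{\left(A \right)} = \left(A - 4\right) \left(A - 30\right) = \left(-4 + A\right) \left(-30 + A\right) = \left(-30 + A\right) \left(-4 + A\right)$)
$F{\left(w \right)} = \left(120 + w^{2} - 34 w\right)^{2}$
$\frac{F{\left(- \frac{256}{861} \right)}}{k} = \frac{\left(120 + \left(- \frac{256}{861}\right)^{2} - 34 \left(- \frac{256}{861}\right)\right)^{2}}{-36042} = \left(120 + \left(\left(-256\right) \frac{1}{861}\right)^{2} - 34 \left(\left(-256\right) \frac{1}{861}\right)\right)^{2} \left(- \frac{1}{36042}\right) = \left(120 + \left(- \frac{256}{861}\right)^{2} - - \frac{8704}{861}\right)^{2} \left(- \frac{1}{36042}\right) = \left(120 + \frac{65536}{741321} + \frac{8704}{861}\right)^{2} \left(- \frac{1}{36042}\right) = \left(\frac{96518200}{741321}\right)^{2} \left(- \frac{1}{36042}\right) = \frac{9315762931240000}{549556825041} \left(- \frac{1}{36042}\right) = - \frac{4657881465620000}{9903563544063861}$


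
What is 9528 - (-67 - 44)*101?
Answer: 20739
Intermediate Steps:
9528 - (-67 - 44)*101 = 9528 - (-111)*101 = 9528 - 1*(-11211) = 9528 + 11211 = 20739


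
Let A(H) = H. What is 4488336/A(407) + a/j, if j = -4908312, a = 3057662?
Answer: 11014454490199/998841492 ≈ 11027.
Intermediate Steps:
4488336/A(407) + a/j = 4488336/407 + 3057662/(-4908312) = 4488336*(1/407) + 3057662*(-1/4908312) = 4488336/407 - 1528831/2454156 = 11014454490199/998841492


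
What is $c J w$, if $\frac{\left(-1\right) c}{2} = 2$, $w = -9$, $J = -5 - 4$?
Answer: $-324$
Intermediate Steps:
$J = -9$
$c = -4$ ($c = \left(-2\right) 2 = -4$)
$c J w = \left(-4\right) \left(-9\right) \left(-9\right) = 36 \left(-9\right) = -324$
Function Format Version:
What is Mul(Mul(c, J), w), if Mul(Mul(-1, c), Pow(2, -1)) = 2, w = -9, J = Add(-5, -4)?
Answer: -324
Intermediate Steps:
J = -9
c = -4 (c = Mul(-2, 2) = -4)
Mul(Mul(c, J), w) = Mul(Mul(-4, -9), -9) = Mul(36, -9) = -324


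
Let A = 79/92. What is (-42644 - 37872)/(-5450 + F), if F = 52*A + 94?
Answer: 1851868/122161 ≈ 15.159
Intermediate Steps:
A = 79/92 (A = 79*(1/92) = 79/92 ≈ 0.85870)
F = 3189/23 (F = 52*(79/92) + 94 = 1027/23 + 94 = 3189/23 ≈ 138.65)
(-42644 - 37872)/(-5450 + F) = (-42644 - 37872)/(-5450 + 3189/23) = -80516/(-122161/23) = -80516*(-23/122161) = 1851868/122161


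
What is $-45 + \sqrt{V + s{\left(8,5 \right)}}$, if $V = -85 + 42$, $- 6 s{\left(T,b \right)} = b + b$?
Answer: $-45 + \frac{i \sqrt{402}}{3} \approx -45.0 + 6.6833 i$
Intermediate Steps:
$s{\left(T,b \right)} = - \frac{b}{3}$ ($s{\left(T,b \right)} = - \frac{b + b}{6} = - \frac{2 b}{6} = - \frac{b}{3}$)
$V = -43$
$-45 + \sqrt{V + s{\left(8,5 \right)}} = -45 + \sqrt{-43 - \frac{5}{3}} = -45 + \sqrt{- \frac{134}{3}} = -45 + \frac{i \sqrt{402}}{3}$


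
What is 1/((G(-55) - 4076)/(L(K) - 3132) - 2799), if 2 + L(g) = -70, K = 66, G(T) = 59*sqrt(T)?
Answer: -5744079936/16070372391571 + 189036*I*sqrt(55)/80351861957855 ≈ -0.00035743 + 1.7447e-8*I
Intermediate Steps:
L(g) = -72 (L(g) = -2 - 70 = -72)
1/((G(-55) - 4076)/(L(K) - 3132) - 2799) = 1/((59*sqrt(-55) - 4076)/(-72 - 3132) - 2799) = 1/((59*(I*sqrt(55)) - 4076)/(-3204) - 2799) = 1/((59*I*sqrt(55) - 4076)*(-1/3204) - 2799) = 1/((-4076 + 59*I*sqrt(55))*(-1/3204) - 2799) = 1/((1019/801 - 59*I*sqrt(55)/3204) - 2799) = 1/(-2240980/801 - 59*I*sqrt(55)/3204)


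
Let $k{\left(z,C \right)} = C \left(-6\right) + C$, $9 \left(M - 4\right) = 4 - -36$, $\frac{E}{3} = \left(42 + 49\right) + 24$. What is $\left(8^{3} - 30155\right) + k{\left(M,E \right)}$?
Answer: $-31368$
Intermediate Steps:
$E = 345$ ($E = 3 \left(\left(42 + 49\right) + 24\right) = 3 \left(91 + 24\right) = 3 \cdot 115 = 345$)
$M = \frac{76}{9}$ ($M = 4 + \frac{4 - -36}{9} = 4 + \frac{4 + 36}{9} = 4 + \frac{1}{9} \cdot 40 = 4 + \frac{40}{9} = \frac{76}{9} \approx 8.4444$)
$k{\left(z,C \right)} = - 5 C$ ($k{\left(z,C \right)} = - 6 C + C = - 5 C$)
$\left(8^{3} - 30155\right) + k{\left(M,E \right)} = \left(8^{3} - 30155\right) - 1725 = \left(512 - 30155\right) - 1725 = -29643 - 1725 = -31368$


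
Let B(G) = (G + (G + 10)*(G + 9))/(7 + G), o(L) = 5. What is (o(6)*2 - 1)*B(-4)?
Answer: 78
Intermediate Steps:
B(G) = (G + (9 + G)*(10 + G))/(7 + G) (B(G) = (G + (10 + G)*(9 + G))/(7 + G) = (G + (9 + G)*(10 + G))/(7 + G))
(o(6)*2 - 1)*B(-4) = (5*2 - 1)*((90 + (-4)² + 20*(-4))/(7 - 4)) = (10 - 1)*((90 + 16 - 80)/3) = 9*((⅓)*26) = 9*(26/3) = 78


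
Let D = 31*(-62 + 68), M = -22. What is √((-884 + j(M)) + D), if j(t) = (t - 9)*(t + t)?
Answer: 3*√74 ≈ 25.807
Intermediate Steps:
D = 186 (D = 31*6 = 186)
j(t) = 2*t*(-9 + t) (j(t) = (-9 + t)*(2*t) = 2*t*(-9 + t))
√((-884 + j(M)) + D) = √((-884 + 2*(-22)*(-9 - 22)) + 186) = √((-884 + 2*(-22)*(-31)) + 186) = √((-884 + 1364) + 186) = √(480 + 186) = √666 = 3*√74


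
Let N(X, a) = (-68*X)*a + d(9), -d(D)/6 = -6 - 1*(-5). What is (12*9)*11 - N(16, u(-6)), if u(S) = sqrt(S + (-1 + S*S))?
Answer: 1182 + 1088*sqrt(29) ≈ 7041.1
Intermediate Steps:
u(S) = sqrt(-1 + S + S**2) (u(S) = sqrt(S + (-1 + S**2)) = sqrt(-1 + S + S**2))
d(D) = 6 (d(D) = -6*(-6 - 1*(-5)) = -6*(-6 + 5) = -6*(-1) = 6)
N(X, a) = 6 - 68*X*a (N(X, a) = (-68*X)*a + 6 = -68*X*a + 6 = 6 - 68*X*a)
(12*9)*11 - N(16, u(-6)) = (12*9)*11 - (6 - 68*16*sqrt(-1 - 6 + (-6)**2)) = 108*11 - (6 - 68*16*sqrt(-1 - 6 + 36)) = 1188 - (6 - 68*16*sqrt(29)) = 1188 - (6 - 1088*sqrt(29)) = 1188 + (-6 + 1088*sqrt(29)) = 1182 + 1088*sqrt(29)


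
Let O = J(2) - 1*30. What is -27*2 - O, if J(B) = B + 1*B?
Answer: -28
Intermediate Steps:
J(B) = 2*B (J(B) = B + B = 2*B)
O = -26 (O = 2*2 - 1*30 = 4 - 30 = -26)
-27*2 - O = -27*2 - 1*(-26) = -54 + 26 = -28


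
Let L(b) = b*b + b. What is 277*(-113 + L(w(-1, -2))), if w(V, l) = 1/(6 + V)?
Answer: -780863/25 ≈ -31235.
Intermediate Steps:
L(b) = b + b**2 (L(b) = b**2 + b = b + b**2)
277*(-113 + L(w(-1, -2))) = 277*(-113 + (1 + 1/(6 - 1))/(6 - 1)) = 277*(-113 + (1 + 1/5)/5) = 277*(-113 + (1/5)*(6/5)) = 277*(-113 + 6/25) = 277*(-2819/25) = -780863/25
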